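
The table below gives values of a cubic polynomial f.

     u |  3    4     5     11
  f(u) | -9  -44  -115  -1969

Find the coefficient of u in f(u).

Write f(u) = au^3 + bu^2 + cu + d. Substituting each data point gives a linear system:
  27a + 9b + 3c + d = -9
  64a + 16b + 4c + d = -44
  125a + 25b + 5c + d = -115
  1331a + 121b + 11c + d = -1969
Solving the system yields a = -2, b = 6, c = -3, d = 0.
So f(u) = -2u³ + 6u² - 3u.
The coefficient of u is -3.

-3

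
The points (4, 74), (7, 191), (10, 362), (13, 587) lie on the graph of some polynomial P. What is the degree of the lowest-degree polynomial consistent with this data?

2

Forward differences of the values at n = 4, 7, 10, 13:
  P  : 74  191  362  587
  Δ  : 117  171  225
  Δ^2: 54  54
  Δ^3: 0
The second differences are constant (54) and nonzero, while all higher differences vanish, so the minimal degree is 2.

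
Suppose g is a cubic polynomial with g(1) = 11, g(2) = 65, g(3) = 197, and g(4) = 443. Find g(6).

Forward differences of the values at t = 1, 2, 3, 4:
  g  : 11  65  197  443
  Δ  : 54  132  246
  Δ^2: 78  114
  Δ^3: 36
The third differences are constant, confirming degree 3.
Interpolating (Newton forward form) and evaluating at t = 6 gives g(6) = 1421.

1421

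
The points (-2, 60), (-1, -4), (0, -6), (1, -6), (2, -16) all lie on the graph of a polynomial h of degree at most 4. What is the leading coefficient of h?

2

Write h(u) = au^4 + bu^3 + cu^2 + du + e. Substituting each data point gives a linear system:
  16a - 8b + 4c - 2d + e = 60
  a - b + c - d + e = -4
  e = -6
  a + b + c + d + e = -6
  16a + 8b + 4c + 2d + e = -16
Solving the system yields a = 2, b = -6, c = -1, d = 5, e = -6.
So h(u) = 2u^4 - 6u^3 - u^2 + 5u - 6.
The leading coefficient is 2.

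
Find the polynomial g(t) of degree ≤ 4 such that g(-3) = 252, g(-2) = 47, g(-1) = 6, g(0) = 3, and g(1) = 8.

Write g(t) = at^4 + bt^3 + ct^2 + dt + e. Substituting each data point gives a linear system:
  81a - 27b + 9c - 3d + e = 252
  16a - 8b + 4c - 2d + e = 47
  a - b + c - d + e = 6
  e = 3
  a + b + c + d + e = 8
Solving the system yields a = 4, b = 3, c = 0, d = -2, e = 3.
So g(t) = 4t⁴ + 3t³ - 2t + 3.
Check: g(0) = 3. ✓

g(t) = 4t^4 + 3t^3 - 2t + 3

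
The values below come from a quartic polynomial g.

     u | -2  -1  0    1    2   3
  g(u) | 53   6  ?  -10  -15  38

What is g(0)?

On equispaced nodes a degree-4 polynomial has vanishing fifth forward difference, so
  - g(-2) + 5·g(-1) - 10·g(0) + 10·g(1) - 5·g(2) + g(3) = 0.
Substituting the known values and solving for g(0):
  -10·g(0) = 10
  g(0) = -1.

-1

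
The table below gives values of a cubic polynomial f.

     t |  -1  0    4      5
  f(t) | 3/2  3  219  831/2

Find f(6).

Using the Lagrange interpolation formula with nodes -1, 0, 4, 5:
  L_0(t) = t(t - 4)(t - 5) / -30
  L_1(t) = (t + 1)(t - 4)(t - 5) / 20
  L_2(t) = (t + 1)t(t - 5) / -20
  L_3(t) = (t + 1)t(t - 4) / 30
Then f(t) = 3/2·L_0(t) + 3·L_1(t) + 219·L_2(t) + 831/2·L_3(t).
Expanding and collecting terms gives f(t) = 3t³ + (3/2)t² + 3.
Evaluating at t = 6: f(6) = 705.

705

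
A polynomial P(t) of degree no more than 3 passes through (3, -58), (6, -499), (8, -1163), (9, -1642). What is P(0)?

Write P(t) = at^3 + bt^2 + ct + d. Substituting each data point gives a linear system:
  27a + 9b + 3c + d = -58
  216a + 36b + 6c + d = -499
  512a + 64b + 8c + d = -1163
  729a + 81b + 9c + d = -1642
Solving the system yields a = -2, b = -3, c = 6, d = 5.
So P(t) = -2t³ - 3t² + 6t + 5.
Then P(0) = 5.

5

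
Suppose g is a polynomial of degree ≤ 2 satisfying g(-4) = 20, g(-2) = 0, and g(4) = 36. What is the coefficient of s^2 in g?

Write g(s) = as^2 + bs + c. Substituting each data point gives a linear system:
  16a - 4b + c = 20
  4a - 2b + c = 0
  16a + 4b + c = 36
Solving the system yields a = 2, b = 2, c = -4.
So g(s) = 2s^2 + 2s - 4.
The leading coefficient is 2.

2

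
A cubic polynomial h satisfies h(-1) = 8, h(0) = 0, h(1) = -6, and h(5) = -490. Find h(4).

Using the Lagrange interpolation formula with nodes -1, 0, 1, 5:
  L_0(u) = u(u - 1)(u - 5) / -12
  L_1(u) = (u + 1)(u - 1)(u - 5) / 5
  L_2(u) = (u + 1)u(u - 5) / -8
  L_3(u) = (u + 1)u(u - 1) / 120
Then h(u) = 8·L_0(u) + 0·L_1(u) - 6·L_2(u) - 490·L_3(u).
Expanding and collecting terms gives h(u) = -4u^3 + u^2 - 3u.
Evaluating at u = 4: h(4) = -252.

-252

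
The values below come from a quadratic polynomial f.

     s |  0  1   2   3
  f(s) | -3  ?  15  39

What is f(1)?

The 3 known points determine the degree-2 polynomial uniquely.
Write f(s) = as^2 + bs + c. Substituting each data point gives a linear system:
  c = -3
  4a + 2b + c = 15
  9a + 3b + c = 39
Solving the system yields a = 5, b = -1, c = -3.
So f(s) = 5s^2 - s - 3.
Then f(1) = 1.

1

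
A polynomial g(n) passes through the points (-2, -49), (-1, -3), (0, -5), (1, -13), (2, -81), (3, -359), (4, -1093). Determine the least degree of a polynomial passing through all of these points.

4

Forward differences of the values at n = -2, -1, 0, 1, 2, 3, 4:
  g  : -49  -3  -5  -13  -81  -359  -1093
  Δ  : 46  -2  -8  -68  -278  -734
  Δ^2: -48  -6  -60  -210  -456
  Δ^3: 42  -54  -150  -246
  Δ^4: -96  -96  -96
  Δ^5: 0  0
  Δ^6: 0
The fourth differences are constant (-96) and nonzero, while all higher differences vanish, so the minimal degree is 4.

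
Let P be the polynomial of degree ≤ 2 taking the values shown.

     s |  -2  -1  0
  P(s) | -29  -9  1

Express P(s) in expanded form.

Using the Lagrange interpolation formula with nodes -2, -1, 0:
  L_0(s) = (s + 1)s / 2
  L_1(s) = (s + 2)s / -1
  L_2(s) = (s + 2)(s + 1) / 2
Then P(s) = -29·L_0(s) - 9·L_1(s) + 1·L_2(s).
Expanding and collecting terms gives P(s) = -5s^2 + 5s + 1.
Check: P(-1) = -9. ✓

P(s) = -5s^2 + 5s + 1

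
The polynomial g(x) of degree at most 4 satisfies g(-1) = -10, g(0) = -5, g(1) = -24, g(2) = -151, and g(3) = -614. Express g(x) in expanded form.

Using the Lagrange interpolation formula with nodes -1, 0, 1, 2, 3:
  L_0(x) = x(x - 1)(x - 2)(x - 3) / 24
  L_1(x) = (x + 1)(x - 1)(x - 2)(x - 3) / -6
  L_2(x) = (x + 1)x(x - 2)(x - 3) / 4
  L_3(x) = (x + 1)x(x - 1)(x - 3) / -6
  L_4(x) = (x + 1)x(x - 1)(x - 2) / 24
Then g(x) = -10·L_0(x) - 5·L_1(x) - 24·L_2(x) - 151·L_3(x) - 614·L_4(x).
Expanding and collecting terms gives g(x) = -6x⁴ - 2x³ - 6x² - 5x - 5.
Check: g(-1) = -10. ✓

g(x) = -6x^4 - 2x^3 - 6x^2 - 5x - 5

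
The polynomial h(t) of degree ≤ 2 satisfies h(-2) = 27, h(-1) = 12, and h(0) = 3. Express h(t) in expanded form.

h(t) = 3t^2 - 6t + 3

Write h(t) = at^2 + bt + c. Substituting each data point gives a linear system:
  4a - 2b + c = 27
  a - b + c = 12
  c = 3
Solving the system yields a = 3, b = -6, c = 3.
So h(t) = 3t^2 - 6t + 3.
Check: h(-1) = 12. ✓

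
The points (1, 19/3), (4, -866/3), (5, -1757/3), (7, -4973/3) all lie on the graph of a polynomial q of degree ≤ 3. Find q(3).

Write q(x) = ax^3 + bx^2 + cx + d. Substituting each data point gives a linear system:
  a + b + c + d = 19/3
  64a + 16b + 4c + d = -866/3
  125a + 25b + 5c + d = -1757/3
  343a + 49b + 7c + d = -4973/3
Solving the system yields a = -5, b = 1/3, c = 5, d = 6.
So q(x) = -5x^3 + (1/3)x^2 + 5x + 6.
Then q(3) = -111.

-111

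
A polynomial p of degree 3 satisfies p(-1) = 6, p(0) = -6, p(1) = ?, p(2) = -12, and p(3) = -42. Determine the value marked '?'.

-6

On equispaced nodes a degree-3 polynomial has vanishing fourth forward difference, so
  p(-1) - 4·p(0) + 6·p(1) - 4·p(2) + p(3) = 0.
Substituting the known values and solving for p(1):
  6·p(1) = -36
  p(1) = -6.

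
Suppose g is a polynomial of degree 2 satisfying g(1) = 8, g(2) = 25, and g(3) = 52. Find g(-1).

Using the Lagrange interpolation formula with nodes 1, 2, 3:
  L_0(n) = (n - 2)(n - 3) / 2
  L_1(n) = (n - 1)(n - 3) / -1
  L_2(n) = (n - 1)(n - 2) / 2
Then g(n) = 8·L_0(n) + 25·L_1(n) + 52·L_2(n).
Expanding and collecting terms gives g(n) = 5n^2 + 2n + 1.
Evaluating at n = -1: g(-1) = 4.

4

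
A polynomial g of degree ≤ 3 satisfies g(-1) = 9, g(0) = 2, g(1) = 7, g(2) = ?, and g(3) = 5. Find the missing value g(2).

12

On equispaced nodes a degree-3 polynomial has vanishing fourth forward difference, so
  g(-1) - 4·g(0) + 6·g(1) - 4·g(2) + g(3) = 0.
Substituting the known values and solving for g(2):
  -4·g(2) = -48
  g(2) = 12.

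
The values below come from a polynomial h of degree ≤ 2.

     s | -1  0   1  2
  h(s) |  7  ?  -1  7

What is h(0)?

On equispaced nodes a degree-2 polynomial has vanishing third forward difference, so
  - h(-1) + 3·h(0) - 3·h(1) + h(2) = 0.
Substituting the known values and solving for h(0):
  3·h(0) = -3
  h(0) = -1.

-1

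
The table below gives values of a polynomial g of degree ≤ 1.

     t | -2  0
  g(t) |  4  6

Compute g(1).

Using the Lagrange interpolation formula with nodes -2, 0:
  L_0(t) = t / -2
  L_1(t) = (t + 2) / 2
Then g(t) = 4·L_0(t) + 6·L_1(t).
Expanding and collecting terms gives g(t) = t + 6.
Evaluating at t = 1: g(1) = 7.

7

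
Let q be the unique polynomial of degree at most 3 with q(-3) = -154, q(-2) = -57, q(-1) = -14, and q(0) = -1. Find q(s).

Write q(s) = as^3 + bs^2 + cs + d. Substituting each data point gives a linear system:
  -27a + 9b - 3c + d = -154
  -8a + 4b - 2c + d = -57
  -a + b - c + d = -14
  d = -1
Solving the system yields a = 4, b = -3, c = 6, d = -1.
So q(s) = 4s³ - 3s² + 6s - 1.
Check: q(-3) = -154. ✓

q(s) = 4s^3 - 3s^2 + 6s - 1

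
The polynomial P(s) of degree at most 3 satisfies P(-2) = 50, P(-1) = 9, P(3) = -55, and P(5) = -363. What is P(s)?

P(s) = -4s^3 + 5s^2 + 2s + 2

Write P(s) = as^3 + bs^2 + cs + d. Substituting each data point gives a linear system:
  -8a + 4b - 2c + d = 50
  -a + b - c + d = 9
  27a + 9b + 3c + d = -55
  125a + 25b + 5c + d = -363
Solving the system yields a = -4, b = 5, c = 2, d = 2.
So P(s) = -4s^3 + 5s^2 + 2s + 2.
Check: P(5) = -363. ✓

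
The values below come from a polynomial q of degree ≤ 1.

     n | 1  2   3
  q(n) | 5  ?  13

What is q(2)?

9

The 2 known points determine the degree-1 polynomial uniquely.
Write q(n) = an + b. Substituting each data point gives a linear system:
  a + b = 5
  3a + b = 13
Solving the system yields a = 4, b = 1.
So q(n) = 4n + 1.
Then q(2) = 9.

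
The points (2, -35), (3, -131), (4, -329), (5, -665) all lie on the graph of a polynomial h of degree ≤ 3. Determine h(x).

h(x) = -6x^3 + 3x^2 + 3x - 5

Write h(x) = ax^3 + bx^2 + cx + d. Substituting each data point gives a linear system:
  8a + 4b + 2c + d = -35
  27a + 9b + 3c + d = -131
  64a + 16b + 4c + d = -329
  125a + 25b + 5c + d = -665
Solving the system yields a = -6, b = 3, c = 3, d = -5.
So h(x) = -6x³ + 3x² + 3x - 5.
Check: h(3) = -131. ✓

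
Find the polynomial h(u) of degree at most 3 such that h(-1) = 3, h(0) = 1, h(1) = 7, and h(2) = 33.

Write h(u) = au^3 + bu^2 + cu + d. Substituting each data point gives a linear system:
  -a + b - c + d = 3
  d = 1
  a + b + c + d = 7
  8a + 4b + 2c + d = 33
Solving the system yields a = 2, b = 4, c = 0, d = 1.
So h(u) = 2u³ + 4u² + 1.
Check: h(-1) = 3. ✓

h(u) = 2u^3 + 4u^2 + 1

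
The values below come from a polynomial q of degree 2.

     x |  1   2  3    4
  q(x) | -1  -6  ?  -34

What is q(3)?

-17

The 3 known points determine the degree-2 polynomial uniquely.
Write q(x) = ax^2 + bx + c. Substituting each data point gives a linear system:
  a + b + c = -1
  4a + 2b + c = -6
  16a + 4b + c = -34
Solving the system yields a = -3, b = 4, c = -2.
So q(x) = -3x^2 + 4x - 2.
Then q(3) = -17.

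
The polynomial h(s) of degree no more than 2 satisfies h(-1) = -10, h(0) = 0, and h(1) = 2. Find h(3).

-18

Write h(s) = as^2 + bs + c. Substituting each data point gives a linear system:
  a - b + c = -10
  c = 0
  a + b + c = 2
Solving the system yields a = -4, b = 6, c = 0.
So h(s) = -4s² + 6s.
Then h(3) = -18.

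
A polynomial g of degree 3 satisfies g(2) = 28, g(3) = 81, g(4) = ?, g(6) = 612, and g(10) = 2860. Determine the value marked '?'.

184

The 4 known points determine the degree-3 polynomial uniquely.
Write g(x) = ax^3 + bx^2 + cx + d. Substituting each data point gives a linear system:
  8a + 4b + 2c + d = 28
  27a + 9b + 3c + d = 81
  216a + 36b + 6c + d = 612
  1000a + 100b + 10c + d = 2860
Solving the system yields a = 3, b = -2, c = 6, d = 0.
So g(x) = 3x³ - 2x² + 6x.
Then g(4) = 184.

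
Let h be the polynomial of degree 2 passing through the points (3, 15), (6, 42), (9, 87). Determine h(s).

h(s) = s^2 + 6

Using the Lagrange interpolation formula with nodes 3, 6, 9:
  L_0(s) = (s - 6)(s - 9) / 18
  L_1(s) = (s - 3)(s - 9) / -9
  L_2(s) = (s - 3)(s - 6) / 18
Then h(s) = 15·L_0(s) + 42·L_1(s) + 87·L_2(s).
Expanding and collecting terms gives h(s) = s^2 + 6.
Check: h(3) = 15. ✓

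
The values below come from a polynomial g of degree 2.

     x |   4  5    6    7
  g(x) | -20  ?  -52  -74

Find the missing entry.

On equispaced nodes a degree-2 polynomial has vanishing third forward difference, so
  - g(4) + 3·g(5) - 3·g(6) + g(7) = 0.
Substituting the known values and solving for g(5):
  3·g(5) = -102
  g(5) = -34.

-34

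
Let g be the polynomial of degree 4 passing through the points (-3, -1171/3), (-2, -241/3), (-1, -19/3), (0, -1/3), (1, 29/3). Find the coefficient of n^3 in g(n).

4

Write g(n) = an^4 + bn^3 + cn^2 + dn + e. Substituting each data point gives a linear system:
  81a - 27b + 9c - 3d + e = -1171/3
  16a - 8b + 4c - 2d + e = -241/3
  a - b + c - d + e = -19/3
  e = -1/3
  a + b + c + d + e = 29/3
Solving the system yields a = -4, b = 4, c = 6, d = 4, e = -1/3.
So g(n) = -4n⁴ + 4n³ + 6n² + 4n - 1/3.
The coefficient of n^3 is 4.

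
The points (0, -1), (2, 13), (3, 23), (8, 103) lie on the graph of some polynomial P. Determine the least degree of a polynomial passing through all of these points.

2

Divided differences on the nodes 0, 2, 3, 8:
  order 0: -1  13  23  103
  order 1: 7  10  16
  order 2: 1  1
  order 3: 0
The order-2 divided differences are all 1 (nonzero) and every higher order vanishes, so the data lies on a polynomial of degree exactly 2.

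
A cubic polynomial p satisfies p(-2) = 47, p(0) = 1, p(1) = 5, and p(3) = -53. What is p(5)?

Using the Lagrange interpolation formula with nodes -2, 0, 1, 3:
  L_0(t) = t(t - 1)(t - 3) / -30
  L_1(t) = (t + 2)(t - 1)(t - 3) / 6
  L_2(t) = (t + 2)t(t - 3) / -6
  L_3(t) = (t + 2)t(t - 1) / 30
Then p(t) = 47·L_0(t) + 1·L_1(t) + 5·L_2(t) - 53·L_3(t).
Expanding and collecting terms gives p(t) = -4t^3 + 5t^2 + 3t + 1.
Evaluating at t = 5: p(5) = -359.

-359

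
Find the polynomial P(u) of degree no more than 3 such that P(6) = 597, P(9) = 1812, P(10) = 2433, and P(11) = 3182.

Using the Lagrange interpolation formula with nodes 6, 9, 10, 11:
  L_0(u) = (u - 9)(u - 10)(u - 11) / -60
  L_1(u) = (u - 6)(u - 10)(u - 11) / 6
  L_2(u) = (u - 6)(u - 9)(u - 11) / -4
  L_3(u) = (u - 6)(u - 9)(u - 10) / 10
Then P(u) = 597·L_0(u) + 1812·L_1(u) + 2433·L_2(u) + 3182·L_3(u).
Expanding and collecting terms gives P(u) = 2u^3 + 4u^2 + 3u + 3.
Check: P(10) = 2433. ✓

P(u) = 2u^3 + 4u^2 + 3u + 3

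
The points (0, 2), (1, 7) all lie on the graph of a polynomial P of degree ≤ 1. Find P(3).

17

Using the Lagrange interpolation formula with nodes 0, 1:
  L_0(x) = (x - 1) / -1
  L_1(x) = x / 1
Then P(x) = 2·L_0(x) + 7·L_1(x).
Expanding and collecting terms gives P(x) = 5x + 2.
Evaluating at x = 3: P(3) = 17.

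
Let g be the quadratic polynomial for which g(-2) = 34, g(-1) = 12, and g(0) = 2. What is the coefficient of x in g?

Write g(x) = ax^2 + bx + c. Substituting each data point gives a linear system:
  4a - 2b + c = 34
  a - b + c = 12
  c = 2
Solving the system yields a = 6, b = -4, c = 2.
So g(x) = 6x² - 4x + 2.
The coefficient of x is -4.

-4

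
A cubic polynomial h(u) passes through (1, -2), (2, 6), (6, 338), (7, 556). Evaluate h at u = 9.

Write h(u) = au^3 + bu^2 + cu + d. Substituting each data point gives a linear system:
  a + b + c + d = -2
  8a + 4b + 2c + d = 6
  216a + 36b + 6c + d = 338
  343a + 49b + 7c + d = 556
Solving the system yields a = 2, b = -3, c = 3, d = -4.
So h(u) = 2u^3 - 3u^2 + 3u - 4.
Then h(9) = 1238.

1238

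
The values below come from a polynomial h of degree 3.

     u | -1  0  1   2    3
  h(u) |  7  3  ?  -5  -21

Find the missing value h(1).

1

On equispaced nodes a degree-3 polynomial has vanishing fourth forward difference, so
  h(-1) - 4·h(0) + 6·h(1) - 4·h(2) + h(3) = 0.
Substituting the known values and solving for h(1):
  6·h(1) = 6
  h(1) = 1.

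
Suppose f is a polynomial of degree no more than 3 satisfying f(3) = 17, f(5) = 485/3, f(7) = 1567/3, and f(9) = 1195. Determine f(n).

f(n) = 2n^3 - 3n^2 - (5/3)n - 5

Write f(n) = an^3 + bn^2 + cn + d. Substituting each data point gives a linear system:
  27a + 9b + 3c + d = 17
  125a + 25b + 5c + d = 485/3
  343a + 49b + 7c + d = 1567/3
  729a + 81b + 9c + d = 1195
Solving the system yields a = 2, b = -3, c = -5/3, d = -5.
So f(n) = 2n^3 - 3n^2 - (5/3)n - 5.
Check: f(7) = 1567/3. ✓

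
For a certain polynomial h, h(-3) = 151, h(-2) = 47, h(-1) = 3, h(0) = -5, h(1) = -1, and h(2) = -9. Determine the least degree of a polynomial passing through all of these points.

3

Forward differences of the values at t = -3, -2, -1, 0, 1, 2:
  h  : 151  47  3  -5  -1  -9
  Δ  : -104  -44  -8  4  -8
  Δ^2: 60  36  12  -12
  Δ^3: -24  -24  -24
  Δ^4: 0  0
  Δ^5: 0
The third differences are constant (-24) and nonzero, while all higher differences vanish, so the minimal degree is 3.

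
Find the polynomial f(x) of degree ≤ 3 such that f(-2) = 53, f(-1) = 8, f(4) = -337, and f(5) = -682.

f(x) = -6x^3 + 2x^2 + 3x + 3

Write f(x) = ax^3 + bx^2 + cx + d. Substituting each data point gives a linear system:
  -8a + 4b - 2c + d = 53
  -a + b - c + d = 8
  64a + 16b + 4c + d = -337
  125a + 25b + 5c + d = -682
Solving the system yields a = -6, b = 2, c = 3, d = 3.
So f(x) = -6x³ + 2x² + 3x + 3.
Check: f(-2) = 53. ✓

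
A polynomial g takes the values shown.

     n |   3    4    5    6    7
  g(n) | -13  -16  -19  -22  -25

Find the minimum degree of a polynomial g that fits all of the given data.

Forward differences of the values at n = 3, 4, 5, 6, 7:
  g  : -13  -16  -19  -22  -25
  Δ  : -3  -3  -3  -3
  Δ^2: 0  0  0
  Δ^3: 0  0
  Δ^4: 0
The first differences are constant (-3) and nonzero, while all higher differences vanish, so the minimal degree is 1.

1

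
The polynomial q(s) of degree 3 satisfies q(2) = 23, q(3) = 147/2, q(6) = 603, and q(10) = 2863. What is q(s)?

Write q(s) = as^3 + bs^2 + cs + d. Substituting each data point gives a linear system:
  8a + 4b + 2c + d = 23
  27a + 9b + 3c + d = 147/2
  216a + 36b + 6c + d = 603
  1000a + 100b + 10c + d = 2863
Solving the system yields a = 3, b = -3/2, c = 1, d = 3.
So q(s) = 3s^3 - (3/2)s^2 + s + 3.
Check: q(6) = 603. ✓

q(s) = 3s^3 - (3/2)s^2 + s + 3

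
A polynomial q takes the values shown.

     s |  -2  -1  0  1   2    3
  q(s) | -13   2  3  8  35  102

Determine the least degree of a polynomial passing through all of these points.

3

Forward differences of the values at s = -2, -1, 0, 1, 2, 3:
  q  : -13  2  3  8  35  102
  Δ  : 15  1  5  27  67
  Δ^2: -14  4  22  40
  Δ^3: 18  18  18
  Δ^4: 0  0
  Δ^5: 0
The third differences are constant (18) and nonzero, while all higher differences vanish, so the minimal degree is 3.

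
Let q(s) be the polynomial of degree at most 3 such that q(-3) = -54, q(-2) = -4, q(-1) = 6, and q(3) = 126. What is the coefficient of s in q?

-6

Write q(s) = as^3 + bs^2 + cs + d. Substituting each data point gives a linear system:
  -27a + 9b - 3c + d = -54
  -8a + 4b - 2c + d = -4
  -a + b - c + d = 6
  27a + 9b + 3c + d = 126
Solving the system yields a = 4, b = 4, c = -6, d = 0.
So q(s) = 4s^3 + 4s^2 - 6s.
The coefficient of s is -6.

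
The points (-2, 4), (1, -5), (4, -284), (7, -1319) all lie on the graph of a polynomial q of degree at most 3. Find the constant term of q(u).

Write q(u) = au^3 + bu^2 + cu + d. Substituting each data point gives a linear system:
  -8a + 4b - 2c + d = 4
  a + b + c + d = -5
  64a + 16b + 4c + d = -284
  343a + 49b + 7c + d = -1319
Solving the system yields a = -3, b = -6, c = 0, d = 4.
So q(u) = -3u³ - 6u² + 4.
The constant term is 4.

4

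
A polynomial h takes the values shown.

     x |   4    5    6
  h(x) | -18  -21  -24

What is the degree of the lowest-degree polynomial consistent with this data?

1

Forward differences of the values at x = 4, 5, 6:
  h  : -18  -21  -24
  Δ  : -3  -3
  Δ^2: 0
The first differences are constant (-3) and nonzero, while all higher differences vanish, so the minimal degree is 1.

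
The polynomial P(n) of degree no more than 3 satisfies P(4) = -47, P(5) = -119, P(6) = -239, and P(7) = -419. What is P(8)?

Write P(n) = an^3 + bn^2 + cn + d. Substituting each data point gives a linear system:
  64a + 16b + 4c + d = -47
  125a + 25b + 5c + d = -119
  216a + 36b + 6c + d = -239
  343a + 49b + 7c + d = -419
Solving the system yields a = -2, b = 6, c = -4, d = 1.
So P(n) = -2n^3 + 6n^2 - 4n + 1.
Then P(8) = -671.

-671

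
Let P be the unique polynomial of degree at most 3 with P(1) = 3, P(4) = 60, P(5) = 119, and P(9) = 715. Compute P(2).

Write P(x) = ax^3 + bx^2 + cx + d. Substituting each data point gives a linear system:
  a + b + c + d = 3
  64a + 16b + 4c + d = 60
  125a + 25b + 5c + d = 119
  729a + 81b + 9c + d = 715
Solving the system yields a = 1, b = 0, c = -2, d = 4.
So P(x) = x^3 - 2x + 4.
Then P(2) = 8.

8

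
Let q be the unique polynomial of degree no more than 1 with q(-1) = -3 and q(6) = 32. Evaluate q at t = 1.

7

Using the Lagrange interpolation formula with nodes -1, 6:
  L_0(t) = (t - 6) / -7
  L_1(t) = (t + 1) / 7
Then q(t) = -3·L_0(t) + 32·L_1(t).
Expanding and collecting terms gives q(t) = 5t + 2.
Evaluating at t = 1: q(1) = 7.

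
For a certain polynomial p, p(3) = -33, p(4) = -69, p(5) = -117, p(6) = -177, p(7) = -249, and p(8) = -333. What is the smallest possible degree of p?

Forward differences of the values at t = 3, 4, 5, 6, 7, 8:
  p  : -33  -69  -117  -177  -249  -333
  Δ  : -36  -48  -60  -72  -84
  Δ^2: -12  -12  -12  -12
  Δ^3: 0  0  0
  Δ^4: 0  0
  Δ^5: 0
The second differences are constant (-12) and nonzero, while all higher differences vanish, so the minimal degree is 2.

2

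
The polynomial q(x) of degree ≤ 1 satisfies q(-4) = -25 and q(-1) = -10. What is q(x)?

Write q(x) = ax + b. Substituting each data point gives a linear system:
  -4a + b = -25
  -a + b = -10
Solving the system yields a = 5, b = -5.
So q(x) = 5x - 5.
Check: q(-4) = -25. ✓

q(x) = 5x - 5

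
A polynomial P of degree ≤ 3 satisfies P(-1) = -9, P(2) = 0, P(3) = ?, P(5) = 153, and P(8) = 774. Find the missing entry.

19

The 4 known points determine the degree-3 polynomial uniquely.
Write P(x) = ax^3 + bx^2 + cx + d. Substituting each data point gives a linear system:
  -a + b - c + d = -9
  8a + 4b + 2c + d = 0
  125a + 25b + 5c + d = 153
  512a + 64b + 8c + d = 774
Solving the system yields a = 2, b = -4, c = 1, d = -2.
So P(x) = 2x^3 - 4x^2 + x - 2.
Then P(3) = 19.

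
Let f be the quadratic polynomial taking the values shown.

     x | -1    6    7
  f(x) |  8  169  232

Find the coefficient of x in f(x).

-2

Write f(x) = ax^2 + bx + c. Substituting each data point gives a linear system:
  a - b + c = 8
  36a + 6b + c = 169
  49a + 7b + c = 232
Solving the system yields a = 5, b = -2, c = 1.
So f(x) = 5x^2 - 2x + 1.
The coefficient of x is -2.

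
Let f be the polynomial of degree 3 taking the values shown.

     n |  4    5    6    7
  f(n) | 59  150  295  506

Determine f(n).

f(n) = 2n^3 - 3n^2 - 4n - 5

Write f(n) = an^3 + bn^2 + cn + d. Substituting each data point gives a linear system:
  64a + 16b + 4c + d = 59
  125a + 25b + 5c + d = 150
  216a + 36b + 6c + d = 295
  343a + 49b + 7c + d = 506
Solving the system yields a = 2, b = -3, c = -4, d = -5.
So f(n) = 2n³ - 3n² - 4n - 5.
Check: f(6) = 295. ✓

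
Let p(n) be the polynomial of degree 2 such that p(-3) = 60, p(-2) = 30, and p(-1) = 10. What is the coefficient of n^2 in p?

5

Write p(n) = an^2 + bn + c. Substituting each data point gives a linear system:
  9a - 3b + c = 60
  4a - 2b + c = 30
  a - b + c = 10
Solving the system yields a = 5, b = -5, c = 0.
So p(n) = 5n^2 - 5n.
The leading coefficient is 5.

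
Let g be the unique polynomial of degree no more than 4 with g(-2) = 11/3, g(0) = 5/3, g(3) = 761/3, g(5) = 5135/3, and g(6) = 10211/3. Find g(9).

47795/3

Using the Lagrange interpolation formula with nodes -2, 0, 3, 5, 6:
  L_0(t) = t(t - 3)(t - 5)(t - 6) / 560
  L_1(t) = (t + 2)(t - 3)(t - 5)(t - 6) / -180
  L_2(t) = (t + 2)t(t - 5)(t - 6) / 90
  L_3(t) = (t + 2)t(t - 3)(t - 6) / -70
  L_4(t) = (t + 2)t(t - 3)(t - 5) / 144
Then g(t) = 11/3·L_0(t) + 5/3·L_1(t) + 761/3·L_2(t) + 5135/3·L_3(t) + 10211/3·L_4(t).
Expanding and collecting terms gives g(t) = 2t⁴ + 4t³ - t² - 3t + 5/3.
Evaluating at t = 9: g(9) = 47795/3.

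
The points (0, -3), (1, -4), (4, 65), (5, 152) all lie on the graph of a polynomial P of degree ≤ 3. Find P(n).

Write P(n) = an^3 + bn^2 + cn + d. Substituting each data point gives a linear system:
  d = -3
  a + b + c + d = -4
  64a + 16b + 4c + d = 65
  125a + 25b + 5c + d = 152
Solving the system yields a = 2, b = -4, c = 1, d = -3.
So P(n) = 2n³ - 4n² + n - 3.
Check: P(4) = 65. ✓

P(n) = 2n^3 - 4n^2 + n - 3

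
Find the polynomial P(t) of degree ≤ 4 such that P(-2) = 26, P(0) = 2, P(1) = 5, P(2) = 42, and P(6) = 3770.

Using the Lagrange interpolation formula with nodes -2, 0, 1, 2, 6:
  L_0(t) = t(t - 1)(t - 2)(t - 6) / 192
  L_1(t) = (t + 2)(t - 1)(t - 2)(t - 6) / -24
  L_2(t) = (t + 2)t(t - 2)(t - 6) / 15
  L_3(t) = (t + 2)t(t - 1)(t - 6) / -32
  L_4(t) = (t + 2)t(t - 1)(t - 2) / 960
Then P(t) = 26·L_0(t) + 2·L_1(t) + 5·L_2(t) + 42·L_3(t) + 3770·L_4(t).
Expanding and collecting terms gives P(t) = 3t⁴ - 4t² + 4t + 2.
Check: P(1) = 5. ✓

P(t) = 3t^4 - 4t^2 + 4t + 2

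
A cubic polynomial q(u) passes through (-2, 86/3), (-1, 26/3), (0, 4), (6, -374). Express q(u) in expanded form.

q(u) = -2u^3 + (5/3)u^2 - u + 4

Write q(u) = au^3 + bu^2 + cu + d. Substituting each data point gives a linear system:
  -8a + 4b - 2c + d = 86/3
  -a + b - c + d = 26/3
  d = 4
  216a + 36b + 6c + d = -374
Solving the system yields a = -2, b = 5/3, c = -1, d = 4.
So q(u) = -2u^3 + (5/3)u^2 - u + 4.
Check: q(-2) = 86/3. ✓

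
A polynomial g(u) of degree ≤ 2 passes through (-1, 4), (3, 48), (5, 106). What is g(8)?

Write g(u) = au^2 + bu + c. Substituting each data point gives a linear system:
  a - b + c = 4
  9a + 3b + c = 48
  25a + 5b + c = 106
Solving the system yields a = 3, b = 5, c = 6.
So g(u) = 3u^2 + 5u + 6.
Then g(8) = 238.

238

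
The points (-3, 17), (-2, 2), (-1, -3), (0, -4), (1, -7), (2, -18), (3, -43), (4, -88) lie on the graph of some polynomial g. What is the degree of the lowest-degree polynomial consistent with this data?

3

Forward differences of the values at s = -3, -2, -1, 0, 1, 2, 3, 4:
  g  : 17  2  -3  -4  -7  -18  -43  -88
  Δ  : -15  -5  -1  -3  -11  -25  -45
  Δ^2: 10  4  -2  -8  -14  -20
  Δ^3: -6  -6  -6  -6  -6
  Δ^4: 0  0  0  0
  Δ^5: 0  0  0
  Δ^6: 0  0
  Δ^7: 0
The third differences are constant (-6) and nonzero, while all higher differences vanish, so the minimal degree is 3.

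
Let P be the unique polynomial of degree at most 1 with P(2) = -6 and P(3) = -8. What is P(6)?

Using the Lagrange interpolation formula with nodes 2, 3:
  L_0(n) = (n - 3) / -1
  L_1(n) = (n - 2) / 1
Then P(n) = -6·L_0(n) - 8·L_1(n).
Expanding and collecting terms gives P(n) = -2n - 2.
Evaluating at n = 6: P(6) = -14.

-14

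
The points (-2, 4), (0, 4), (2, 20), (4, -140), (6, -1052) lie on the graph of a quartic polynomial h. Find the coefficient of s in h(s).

Write h(s) = as^4 + bs^3 + cs^2 + ds + e. Substituting each data point gives a linear system:
  16a - 8b + 4c - 2d + e = 4
  e = 4
  16a + 8b + 4c + 2d + e = 20
  256a + 64b + 16c + 4d + e = -140
  1296a + 216b + 36c + 6d + e = -1052
Solving the system yields a = -1, b = 0, c = 6, d = 4, e = 4.
So h(s) = -s^4 + 6s^2 + 4s + 4.
The coefficient of s is 4.

4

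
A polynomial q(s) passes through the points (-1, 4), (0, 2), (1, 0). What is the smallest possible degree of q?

Forward differences of the values at s = -1, 0, 1:
  q  : 4  2  0
  Δ  : -2  -2
  Δ^2: 0
The first differences are constant (-2) and nonzero, while all higher differences vanish, so the minimal degree is 1.

1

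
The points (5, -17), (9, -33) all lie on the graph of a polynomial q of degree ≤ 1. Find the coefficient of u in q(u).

-4

Write q(u) = au + b. Substituting each data point gives a linear system:
  5a + b = -17
  9a + b = -33
Solving the system yields a = -4, b = 3.
So q(u) = -4u + 3.
The leading coefficient is -4.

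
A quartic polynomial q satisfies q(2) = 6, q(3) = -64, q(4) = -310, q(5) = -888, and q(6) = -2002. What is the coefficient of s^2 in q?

Write q(s) = as^4 + bs^3 + cs^2 + ds + e. Substituting each data point gives a linear system:
  16a + 8b + 4c + 2d + e = 6
  81a + 27b + 9c + 3d + e = -64
  256a + 64b + 16c + 4d + e = -310
  625a + 125b + 25c + 5d + e = -888
  1296a + 216b + 36c + 6d + e = -2002
Solving the system yields a = -2, b = 2, c = 4, d = 2, e = 2.
So q(s) = -2s^4 + 2s^3 + 4s^2 + 2s + 2.
The coefficient of s^2 is 4.

4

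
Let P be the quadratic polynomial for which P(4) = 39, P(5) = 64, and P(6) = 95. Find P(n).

P(n) = 3n^2 - 2n - 1

Write P(n) = an^2 + bn + c. Substituting each data point gives a linear system:
  16a + 4b + c = 39
  25a + 5b + c = 64
  36a + 6b + c = 95
Solving the system yields a = 3, b = -2, c = -1.
So P(n) = 3n^2 - 2n - 1.
Check: P(4) = 39. ✓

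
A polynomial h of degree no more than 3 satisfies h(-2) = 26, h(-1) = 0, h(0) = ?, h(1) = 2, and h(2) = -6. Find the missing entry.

On equispaced nodes a degree-3 polynomial has vanishing fourth forward difference, so
  h(-2) - 4·h(-1) + 6·h(0) - 4·h(1) + h(2) = 0.
Substituting the known values and solving for h(0):
  6·h(0) = -12
  h(0) = -2.

-2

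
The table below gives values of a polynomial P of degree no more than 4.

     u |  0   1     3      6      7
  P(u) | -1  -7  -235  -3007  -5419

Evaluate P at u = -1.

Using the Lagrange interpolation formula with nodes 0, 1, 3, 6, 7:
  L_0(u) = (u - 1)(u - 3)(u - 6)(u - 7) / 126
  L_1(u) = u(u - 3)(u - 6)(u - 7) / -60
  L_2(u) = u(u - 1)(u - 6)(u - 7) / 72
  L_3(u) = u(u - 1)(u - 3)(u - 7) / -90
  L_4(u) = u(u - 1)(u - 3)(u - 6) / 168
Then P(u) = -1·L_0(u) - 7·L_1(u) - 235·L_2(u) - 3007·L_3(u) - 5419·L_4(u).
Expanding and collecting terms gives P(u) = -2u⁴ - u³ - 6u² + 3u - 1.
Evaluating at u = -1: P(-1) = -11.

-11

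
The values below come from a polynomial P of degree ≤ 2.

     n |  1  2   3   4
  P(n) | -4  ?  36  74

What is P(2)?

10

The 3 known points determine the degree-2 polynomial uniquely.
Write P(n) = an^2 + bn + c. Substituting each data point gives a linear system:
  a + b + c = -4
  9a + 3b + c = 36
  16a + 4b + c = 74
Solving the system yields a = 6, b = -4, c = -6.
So P(n) = 6n² - 4n - 6.
Then P(2) = 10.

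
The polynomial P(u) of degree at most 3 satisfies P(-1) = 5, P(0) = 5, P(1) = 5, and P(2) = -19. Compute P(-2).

Write P(u) = au^3 + bu^2 + cu + d. Substituting each data point gives a linear system:
  -a + b - c + d = 5
  d = 5
  a + b + c + d = 5
  8a + 4b + 2c + d = -19
Solving the system yields a = -4, b = 0, c = 4, d = 5.
So P(u) = -4u^3 + 4u + 5.
Then P(-2) = 29.

29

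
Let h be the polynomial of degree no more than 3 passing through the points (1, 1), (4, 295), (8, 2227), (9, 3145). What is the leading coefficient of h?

4

Write h(x) = ax^3 + bx^2 + cx + d. Substituting each data point gives a linear system:
  a + b + c + d = 1
  64a + 16b + 4c + d = 295
  512a + 64b + 8c + d = 2227
  729a + 81b + 9c + d = 3145
Solving the system yields a = 4, b = 3, c = -1, d = -5.
So h(x) = 4x^3 + 3x^2 - x - 5.
The leading coefficient is 4.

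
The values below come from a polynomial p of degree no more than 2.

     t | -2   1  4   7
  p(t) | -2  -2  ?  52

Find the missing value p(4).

The 3 known points determine the degree-2 polynomial uniquely.
Write p(t) = at^2 + bt + c. Substituting each data point gives a linear system:
  4a - 2b + c = -2
  a + b + c = -2
  49a + 7b + c = 52
Solving the system yields a = 1, b = 1, c = -4.
So p(t) = t² + t - 4.
Then p(4) = 16.

16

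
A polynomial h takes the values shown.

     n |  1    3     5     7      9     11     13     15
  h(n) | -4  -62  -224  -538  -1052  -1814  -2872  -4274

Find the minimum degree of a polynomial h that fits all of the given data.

3

Forward differences of the values at n = 1, 3, 5, 7, 9, 11, 13, 15:
  h  : -4  -62  -224  -538  -1052  -1814  -2872  -4274
  Δ  : -58  -162  -314  -514  -762  -1058  -1402
  Δ^2: -104  -152  -200  -248  -296  -344
  Δ^3: -48  -48  -48  -48  -48
  Δ^4: 0  0  0  0
  Δ^5: 0  0  0
  Δ^6: 0  0
  Δ^7: 0
The third differences are constant (-48) and nonzero, while all higher differences vanish, so the minimal degree is 3.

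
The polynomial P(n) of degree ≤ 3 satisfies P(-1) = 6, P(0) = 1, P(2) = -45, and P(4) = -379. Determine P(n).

Write P(n) = an^3 + bn^2 + cn + d. Substituting each data point gives a linear system:
  -a + b - c + d = 6
  d = 1
  8a + 4b + 2c + d = -45
  64a + 16b + 4c + d = -379
Solving the system yields a = -6, b = 0, c = 1, d = 1.
So P(n) = -6n^3 + n + 1.
Check: P(0) = 1. ✓

P(n) = -6n^3 + n + 1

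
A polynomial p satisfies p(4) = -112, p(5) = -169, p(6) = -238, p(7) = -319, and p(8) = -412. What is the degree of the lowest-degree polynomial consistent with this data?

2

Forward differences of the values at s = 4, 5, 6, 7, 8:
  p  : -112  -169  -238  -319  -412
  Δ  : -57  -69  -81  -93
  Δ^2: -12  -12  -12
  Δ^3: 0  0
  Δ^4: 0
The second differences are constant (-12) and nonzero, while all higher differences vanish, so the minimal degree is 2.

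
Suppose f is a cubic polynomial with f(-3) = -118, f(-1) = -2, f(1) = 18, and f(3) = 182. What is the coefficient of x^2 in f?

Write f(x) = ax^3 + bx^2 + cx + d. Substituting each data point gives a linear system:
  -27a + 9b - 3c + d = -118
  -a + b - c + d = -2
  a + b + c + d = 18
  27a + 9b + 3c + d = 182
Solving the system yields a = 5, b = 3, c = 5, d = 5.
So f(x) = 5x³ + 3x² + 5x + 5.
The coefficient of x^2 is 3.

3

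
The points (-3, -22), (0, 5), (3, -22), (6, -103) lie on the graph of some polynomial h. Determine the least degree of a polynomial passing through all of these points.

2

Forward differences of the values at u = -3, 0, 3, 6:
  h  : -22  5  -22  -103
  Δ  : 27  -27  -81
  Δ^2: -54  -54
  Δ^3: 0
The second differences are constant (-54) and nonzero, while all higher differences vanish, so the minimal degree is 2.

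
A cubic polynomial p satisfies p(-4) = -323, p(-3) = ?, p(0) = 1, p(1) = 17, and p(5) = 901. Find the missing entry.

-131

The 4 known points determine the degree-3 polynomial uniquely.
Write p(u) = au^3 + bu^2 + cu + d. Substituting each data point gives a linear system:
  -64a + 16b - 4c + d = -323
  d = 1
  a + b + c + d = 17
  125a + 25b + 5c + d = 901
Solving the system yields a = 6, b = 5, c = 5, d = 1.
So p(u) = 6u³ + 5u² + 5u + 1.
Then p(-3) = -131.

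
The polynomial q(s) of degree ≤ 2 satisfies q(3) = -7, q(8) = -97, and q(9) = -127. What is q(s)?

q(s) = -2s^2 + 4s - 1

Write q(s) = as^2 + bs + c. Substituting each data point gives a linear system:
  9a + 3b + c = -7
  64a + 8b + c = -97
  81a + 9b + c = -127
Solving the system yields a = -2, b = 4, c = -1.
So q(s) = -2s^2 + 4s - 1.
Check: q(8) = -97. ✓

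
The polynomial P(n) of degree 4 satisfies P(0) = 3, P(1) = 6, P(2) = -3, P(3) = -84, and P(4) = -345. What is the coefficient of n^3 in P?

Write P(n) = an^4 + bn^3 + cn^2 + dn + e. Substituting each data point gives a linear system:
  e = 3
  a + b + c + d + e = 6
  16a + 8b + 4c + 2d + e = -3
  81a + 27b + 9c + 3d + e = -84
  256a + 64b + 16c + 4d + e = -345
Solving the system yields a = -2, b = 2, c = 2, d = 1, e = 3.
So P(n) = -2n⁴ + 2n³ + 2n² + n + 3.
The coefficient of n^3 is 2.

2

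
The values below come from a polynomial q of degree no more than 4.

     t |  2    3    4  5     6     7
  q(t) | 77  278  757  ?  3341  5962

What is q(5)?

On equispaced nodes a degree-4 polynomial has vanishing fifth forward difference, so
  - q(2) + 5·q(3) - 10·q(4) + 10·q(5) - 5·q(6) + q(7) = 0.
Substituting the known values and solving for q(5):
  10·q(5) = 17000
  q(5) = 1700.

1700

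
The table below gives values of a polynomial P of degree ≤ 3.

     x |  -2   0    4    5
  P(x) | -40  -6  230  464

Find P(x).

P(x) = 4x^3 - x^2 - x - 6

Write P(x) = ax^3 + bx^2 + cx + d. Substituting each data point gives a linear system:
  -8a + 4b - 2c + d = -40
  d = -6
  64a + 16b + 4c + d = 230
  125a + 25b + 5c + d = 464
Solving the system yields a = 4, b = -1, c = -1, d = -6.
So P(x) = 4x³ - x² - x - 6.
Check: P(0) = -6. ✓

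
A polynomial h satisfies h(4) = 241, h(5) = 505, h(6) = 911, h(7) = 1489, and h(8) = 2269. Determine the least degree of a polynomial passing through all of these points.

Forward differences of the values at s = 4, 5, 6, 7, 8:
  h  : 241  505  911  1489  2269
  Δ  : 264  406  578  780
  Δ^2: 142  172  202
  Δ^3: 30  30
  Δ^4: 0
The third differences are constant (30) and nonzero, while all higher differences vanish, so the minimal degree is 3.

3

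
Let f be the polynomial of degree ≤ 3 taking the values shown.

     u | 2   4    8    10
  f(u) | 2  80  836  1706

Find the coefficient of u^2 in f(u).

Write f(u) = au^3 + bu^2 + cu + d. Substituting each data point gives a linear system:
  8a + 4b + 2c + d = 2
  64a + 16b + 4c + d = 80
  512a + 64b + 8c + d = 836
  1000a + 100b + 10c + d = 1706
Solving the system yields a = 2, b = -3, c = 1, d = -4.
So f(u) = 2u^3 - 3u^2 + u - 4.
The coefficient of u^2 is -3.

-3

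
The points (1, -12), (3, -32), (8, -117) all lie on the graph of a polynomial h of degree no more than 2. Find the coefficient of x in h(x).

-6

Write h(x) = ax^2 + bx + c. Substituting each data point gives a linear system:
  a + b + c = -12
  9a + 3b + c = -32
  64a + 8b + c = -117
Solving the system yields a = -1, b = -6, c = -5.
So h(x) = -x^2 - 6x - 5.
The coefficient of x is -6.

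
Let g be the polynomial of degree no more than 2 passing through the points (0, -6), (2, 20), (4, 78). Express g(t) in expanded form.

Write g(t) = at^2 + bt + c. Substituting each data point gives a linear system:
  c = -6
  4a + 2b + c = 20
  16a + 4b + c = 78
Solving the system yields a = 4, b = 5, c = -6.
So g(t) = 4t² + 5t - 6.
Check: g(0) = -6. ✓

g(t) = 4t^2 + 5t - 6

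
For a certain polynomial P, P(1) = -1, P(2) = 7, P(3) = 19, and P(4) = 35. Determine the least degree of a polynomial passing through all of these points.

Forward differences of the values at u = 1, 2, 3, 4:
  P  : -1  7  19  35
  Δ  : 8  12  16
  Δ^2: 4  4
  Δ^3: 0
The second differences are constant (4) and nonzero, while all higher differences vanish, so the minimal degree is 2.

2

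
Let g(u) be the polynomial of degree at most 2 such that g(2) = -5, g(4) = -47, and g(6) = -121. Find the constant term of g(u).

5

Write g(u) = au^2 + bu + c. Substituting each data point gives a linear system:
  4a + 2b + c = -5
  16a + 4b + c = -47
  36a + 6b + c = -121
Solving the system yields a = -4, b = 3, c = 5.
So g(u) = -4u^2 + 3u + 5.
The constant term is 5.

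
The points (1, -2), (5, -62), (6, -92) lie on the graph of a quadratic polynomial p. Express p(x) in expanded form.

Write p(x) = ax^2 + bx + c. Substituting each data point gives a linear system:
  a + b + c = -2
  25a + 5b + c = -62
  36a + 6b + c = -92
Solving the system yields a = -3, b = 3, c = -2.
So p(x) = -3x² + 3x - 2.
Check: p(6) = -92. ✓

p(x) = -3x^2 + 3x - 2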